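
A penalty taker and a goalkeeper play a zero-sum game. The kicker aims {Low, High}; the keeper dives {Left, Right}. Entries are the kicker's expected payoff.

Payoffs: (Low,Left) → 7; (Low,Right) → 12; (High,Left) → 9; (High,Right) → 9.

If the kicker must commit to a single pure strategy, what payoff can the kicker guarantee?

9

Row minima: Low → 7, High → 9.
The best of these is 9.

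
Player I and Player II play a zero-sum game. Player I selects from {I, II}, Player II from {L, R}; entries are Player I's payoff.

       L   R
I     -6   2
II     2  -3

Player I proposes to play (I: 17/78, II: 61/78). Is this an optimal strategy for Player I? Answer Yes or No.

Against L this mix gives (17/78)·(-6) + (61/78)·2 = 10/39.
Against R this mix gives (17/78)·2 + (61/78)·(-3) = -149/78.
Player II will play R, holding Player I to -149/78. Shifting weight toward the row that does better against R would raise this floor (the equalizing mix achieves -14/13 against both R and L), so the proposed strategy is not optimal.

No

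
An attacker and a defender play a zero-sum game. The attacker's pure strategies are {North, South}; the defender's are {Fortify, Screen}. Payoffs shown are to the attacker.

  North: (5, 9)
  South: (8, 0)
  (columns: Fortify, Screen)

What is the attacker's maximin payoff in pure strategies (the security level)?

5

Row minima: North → 5, South → 0.
The best of these is 5.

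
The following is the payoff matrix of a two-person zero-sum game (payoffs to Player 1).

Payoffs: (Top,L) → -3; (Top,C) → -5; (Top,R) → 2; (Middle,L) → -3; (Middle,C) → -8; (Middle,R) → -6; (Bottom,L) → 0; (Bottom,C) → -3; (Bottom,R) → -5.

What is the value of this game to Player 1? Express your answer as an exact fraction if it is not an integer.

-31/9

Row minima: Top → -5, Middle → -8, Bottom → -5; maximin = -5.
Column maxima: L → 0, C → -3, R → 2; minimax = -3.
-5 ≠ -3, so there is no saddle point; optimal play is mixed.
Middle is strictly dominated by Bottom, so Player 1 never plays it.
L is strictly dominated by C (it gives Player 1 strictly more in every row), so Player 2 never plays it.
On the remaining 2×2 (Top, Bottom vs C, R):
Let Player 1 play Top with probability p. Expected payoff against C: (-5)p + (-3)(1−p) = −2p − 3; against R: 2p + (-5)(1−p) = 7p − 5.
Setting these equal: −2p − 3 = 7p − 5 ⇒ −9p = -2 ⇒ p = 2/9, and the value is (-2)·(2/9) − 3 = -31/9.
For Player 2: with q = P(C), equating Top's and Bottom's payoffs gives −7q + 2 = 2q − 5 ⇒ q = 7/9.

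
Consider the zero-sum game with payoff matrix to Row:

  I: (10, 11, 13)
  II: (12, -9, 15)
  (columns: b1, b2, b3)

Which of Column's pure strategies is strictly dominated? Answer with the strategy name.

b1 holds Row's payoff strictly below b3 in every row: 10 < 13, 12 < 15.
So b3 is strictly dominated for Column.

b3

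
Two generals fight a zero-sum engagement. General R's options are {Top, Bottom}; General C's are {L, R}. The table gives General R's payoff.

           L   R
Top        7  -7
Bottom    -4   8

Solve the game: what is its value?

Row minima: Top → -7, Bottom → -4; maximin = -4.
Column maxima: L → 7, R → 8; minimax = 7.
-4 ≠ 7, so there is no saddle point; optimal play is mixed.
Let General R play Top with probability p. Expected payoff against L: 7p + (-4)(1−p) = 11p − 4; against R: (-7)p + 8(1−p) = −15p + 8.
Setting these equal: 11p − 4 = −15p + 8 ⇒ 26p = 12 ⇒ p = 6/13, and the value is (11)·(6/13) − 4 = 14/13.
For General C: with q = P(L), equating Top's and Bottom's payoffs gives 14q − 7 = −12q + 8 ⇒ q = 15/26.

14/13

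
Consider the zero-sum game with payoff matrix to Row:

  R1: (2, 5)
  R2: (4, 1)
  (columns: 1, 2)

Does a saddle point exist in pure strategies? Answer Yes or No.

No

Row minima: R1 → 2, R2 → 1; maximin = 2.
Column maxima: 1 → 4, 2 → 5; minimax = 4.
2 ≠ 4, so no pure-strategy equilibrium exists.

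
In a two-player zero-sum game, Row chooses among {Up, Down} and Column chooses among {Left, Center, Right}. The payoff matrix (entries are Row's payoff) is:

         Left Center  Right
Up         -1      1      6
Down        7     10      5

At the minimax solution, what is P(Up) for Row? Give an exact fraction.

2/9

Row minima: Up → -1, Down → 5; maximin = 5.
Column maxima: Left → 7, Center → 10, Right → 6; minimax = 6.
5 ≠ 6, so there is no saddle point; optimal play is mixed.
Center is strictly dominated by Left (it gives Row strictly more in every row), so Column never plays it.
On the remaining 2×2 (Up, Down vs Left, Right):
Let Row play Up with probability p. Expected payoff against Left: (-1)p + 7(1−p) = −8p + 7; against Right: 6p + 5(1−p) = p + 5.
Setting these equal: −8p + 7 = p + 5 ⇒ −9p = -2 ⇒ p = 2/9, and the value is (-8)·(2/9) + 7 = 47/9.
For Column: with q = P(Left), equating Up's and Down's payoffs gives −7q + 6 = 2q + 5 ⇒ q = 1/9.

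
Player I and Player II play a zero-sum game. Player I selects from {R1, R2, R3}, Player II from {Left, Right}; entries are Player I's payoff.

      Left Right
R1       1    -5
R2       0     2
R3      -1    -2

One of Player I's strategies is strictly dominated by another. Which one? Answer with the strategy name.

R2 gives a strictly higher payoff than R3 against every column: 0 > -1, 2 > -2.
So R3 is strictly dominated and Player I never plays it.

R3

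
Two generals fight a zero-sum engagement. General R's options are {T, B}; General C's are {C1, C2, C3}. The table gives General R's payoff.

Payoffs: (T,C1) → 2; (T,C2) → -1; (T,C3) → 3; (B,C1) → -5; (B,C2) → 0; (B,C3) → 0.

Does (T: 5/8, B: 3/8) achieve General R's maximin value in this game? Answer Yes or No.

Yes

Against C1 this mix gives (5/8)·2 + (3/8)·(-5) = -5/8.
Against C2 this mix gives (5/8)·(-1) + (3/8)·0 = -5/8.
Against C3 this mix gives (5/8)·3 + (3/8)·0 = 15/8.
All of General C's active replies (C1, C2) yield -5/8, and no column does worse for General R. The mix makes General C indifferent and guarantees -5/8, so it is optimal.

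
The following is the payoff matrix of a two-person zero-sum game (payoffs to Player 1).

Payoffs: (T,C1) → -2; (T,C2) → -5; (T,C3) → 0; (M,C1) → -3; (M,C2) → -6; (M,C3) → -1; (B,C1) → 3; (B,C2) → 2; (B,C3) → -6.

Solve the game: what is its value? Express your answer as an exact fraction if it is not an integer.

-30/13

Row minima: T → -5, M → -6, B → -6; maximin = -5.
Column maxima: C1 → 3, C2 → 2, C3 → 0; minimax = 0.
-5 ≠ 0, so there is no saddle point; optimal play is mixed.
M is strictly dominated by T, so Player 1 never plays it.
C1 is strictly dominated by C2 (it gives Player 1 strictly more in every row), so Player 2 never plays it.
On the remaining 2×2 (T, B vs C2, C3):
Let Player 1 play T with probability p. Expected payoff against C2: (-5)p + 2(1−p) = −7p + 2; against C3: 0p + (-6)(1−p) = 6p − 6.
Setting these equal: −7p + 2 = 6p − 6 ⇒ −13p = -8 ⇒ p = 8/13, and the value is (-7)·(8/13) + 2 = -30/13.
For Player 2: with q = P(C2), equating T's and B's payoffs gives −5q = 8q − 6 ⇒ q = 6/13.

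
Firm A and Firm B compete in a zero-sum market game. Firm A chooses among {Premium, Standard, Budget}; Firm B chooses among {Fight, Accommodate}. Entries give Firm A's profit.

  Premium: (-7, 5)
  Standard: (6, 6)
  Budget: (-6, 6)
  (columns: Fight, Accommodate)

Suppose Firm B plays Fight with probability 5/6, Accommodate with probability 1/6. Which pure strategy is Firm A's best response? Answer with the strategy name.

Expected payoff of Premium: (5/6)·(-7) + (1/6)·5 = -5.
Expected payoff of Standard: (5/6)·6 + (1/6)·6 = 6.
Expected payoff of Budget: (5/6)·(-6) + (1/6)·6 = -4.
The largest is 6, so Firm A's best response is Standard.

Standard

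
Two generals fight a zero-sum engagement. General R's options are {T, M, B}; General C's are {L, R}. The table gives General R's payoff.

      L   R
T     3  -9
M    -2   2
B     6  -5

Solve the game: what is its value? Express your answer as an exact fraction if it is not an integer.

Row minima: T → -9, M → -2, B → -5; maximin = -2.
Column maxima: L → 6, R → 2; minimax = 2.
-2 ≠ 2, so there is no saddle point; optimal play is mixed.
T is strictly dominated by B, so General R never plays it.
On the remaining 2×2 (M, B vs L, R):
Let General R play M with probability p. Expected payoff against L: (-2)p + 6(1−p) = −8p + 6; against R: 2p + (-5)(1−p) = 7p − 5.
Setting these equal: −8p + 6 = 7p − 5 ⇒ −15p = -11 ⇒ p = 11/15, and the value is (-8)·(11/15) + 6 = 2/15.
For General C: with q = P(L), equating M's and B's payoffs gives −4q + 2 = 11q − 5 ⇒ q = 7/15.

2/15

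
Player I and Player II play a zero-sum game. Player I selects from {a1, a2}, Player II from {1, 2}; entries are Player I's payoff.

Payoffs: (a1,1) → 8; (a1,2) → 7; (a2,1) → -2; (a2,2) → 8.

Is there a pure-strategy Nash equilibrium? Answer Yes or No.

Row minima: a1 → 7, a2 → -2; maximin = 7.
Column maxima: 1 → 8, 2 → 8; minimax = 8.
7 ≠ 8, so no pure-strategy equilibrium exists.

No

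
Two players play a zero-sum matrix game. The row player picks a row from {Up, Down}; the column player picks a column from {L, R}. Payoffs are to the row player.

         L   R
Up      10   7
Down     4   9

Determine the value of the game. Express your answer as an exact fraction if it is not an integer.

31/4

Row minima: Up → 7, Down → 4; maximin = 7.
Column maxima: L → 10, R → 9; minimax = 9.
7 ≠ 9, so there is no saddle point; optimal play is mixed.
Let the row player play Up with probability p. Expected payoff against L: 10p + 4(1−p) = 6p + 4; against R: 7p + 9(1−p) = −2p + 9.
Setting these equal: 6p + 4 = −2p + 9 ⇒ 8p = 5 ⇒ p = 5/8, and the value is (6)·(5/8) + 4 = 31/4.
For the column player: with q = P(L), equating Up's and Down's payoffs gives 3q + 7 = −5q + 9 ⇒ q = 1/4.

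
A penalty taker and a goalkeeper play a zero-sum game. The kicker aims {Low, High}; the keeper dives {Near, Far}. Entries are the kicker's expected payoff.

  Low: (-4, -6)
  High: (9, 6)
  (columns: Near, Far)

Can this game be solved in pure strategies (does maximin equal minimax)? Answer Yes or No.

Yes

Row minima: Low → -6, High → 6; maximin = 6.
Column maxima: Near → 9, Far → 6; minimax = 6.
maximin = minimax = 6, so a saddle point exists.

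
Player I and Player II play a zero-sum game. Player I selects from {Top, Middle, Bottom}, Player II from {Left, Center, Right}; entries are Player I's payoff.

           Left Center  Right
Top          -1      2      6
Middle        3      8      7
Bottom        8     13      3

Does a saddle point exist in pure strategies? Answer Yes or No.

No

Row minima: Top → -1, Middle → 3, Bottom → 3; maximin = 3.
Column maxima: Left → 8, Center → 13, Right → 7; minimax = 7.
3 ≠ 7, so no pure-strategy equilibrium exists.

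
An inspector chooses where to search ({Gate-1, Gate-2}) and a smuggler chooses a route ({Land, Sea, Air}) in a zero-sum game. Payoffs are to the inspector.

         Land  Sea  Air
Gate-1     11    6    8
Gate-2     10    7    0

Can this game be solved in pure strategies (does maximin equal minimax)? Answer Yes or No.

No

Row minima: Gate-1 → 6, Gate-2 → 0; maximin = 6.
Column maxima: Land → 11, Sea → 7, Air → 8; minimax = 7.
6 ≠ 7, so no pure-strategy equilibrium exists.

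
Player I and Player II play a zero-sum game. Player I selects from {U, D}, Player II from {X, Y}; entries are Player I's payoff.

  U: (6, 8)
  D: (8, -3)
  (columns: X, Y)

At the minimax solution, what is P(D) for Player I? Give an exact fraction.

Row minima: U → 6, D → -3; maximin = 6.
Column maxima: X → 8, Y → 8; minimax = 8.
6 ≠ 8, so there is no saddle point; optimal play is mixed.
Let Player I play U with probability p. Expected payoff against X: 6p + 8(1−p) = −2p + 8; against Y: 8p + (-3)(1−p) = 11p − 3.
Setting these equal: −2p + 8 = 11p − 3 ⇒ −13p = -11 ⇒ p = 11/13, and the value is (-2)·(11/13) + 8 = 82/13.
For Player II: with q = P(X), equating U's and D's payoffs gives −2q + 8 = 11q − 3 ⇒ q = 11/13.

2/13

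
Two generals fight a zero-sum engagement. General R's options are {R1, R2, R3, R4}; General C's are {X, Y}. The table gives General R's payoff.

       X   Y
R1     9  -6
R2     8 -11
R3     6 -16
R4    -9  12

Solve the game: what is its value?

Row minima: R1 → -6, R2 → -11, R3 → -16, R4 → -9; maximin = -6.
Column maxima: X → 9, Y → 12; minimax = 9.
-6 ≠ 9, so there is no saddle point; optimal play is mixed.
R2 is strictly dominated by R1, so General R never plays it.
R3 is strictly dominated by R1, so General R never plays it.
On the remaining 2×2 (R1, R4 vs X, Y):
Let General R play R1 with probability p. Expected payoff against X: 9p + (-9)(1−p) = 18p − 9; against Y: (-6)p + 12(1−p) = −18p + 12.
Setting these equal: 18p − 9 = −18p + 12 ⇒ 36p = 21 ⇒ p = 7/12, and the value is (18)·(7/12) − 9 = 3/2.
For General C: with q = P(X), equating R1's and R4's payoffs gives 15q − 6 = −21q + 12 ⇒ q = 1/2.

3/2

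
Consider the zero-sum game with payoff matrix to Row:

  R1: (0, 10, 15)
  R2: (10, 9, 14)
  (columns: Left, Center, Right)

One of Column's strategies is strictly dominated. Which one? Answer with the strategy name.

Left holds Row's payoff strictly below Right in every row: 0 < 15, 10 < 14.
So Right is strictly dominated for Column.

Right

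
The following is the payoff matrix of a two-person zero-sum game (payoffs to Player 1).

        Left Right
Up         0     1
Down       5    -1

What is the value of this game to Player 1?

5/7

Row minima: Up → 0, Down → -1; maximin = 0.
Column maxima: Left → 5, Right → 1; minimax = 1.
0 ≠ 1, so there is no saddle point; optimal play is mixed.
Let Player 1 play Up with probability p. Expected payoff against Left: 0p + 5(1−p) = −5p + 5; against Right: 1p + (-1)(1−p) = 2p − 1.
Setting these equal: −5p + 5 = 2p − 1 ⇒ −7p = -6 ⇒ p = 6/7, and the value is (-5)·(6/7) + 5 = 5/7.
For Player 2: with q = P(Left), equating Up's and Down's payoffs gives −q + 1 = 6q − 1 ⇒ q = 2/7.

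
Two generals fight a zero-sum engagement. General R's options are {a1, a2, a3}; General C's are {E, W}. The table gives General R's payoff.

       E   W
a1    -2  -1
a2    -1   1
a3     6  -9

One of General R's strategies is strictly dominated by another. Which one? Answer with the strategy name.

a2 gives a strictly higher payoff than a1 against every column: -1 > -2, 1 > -1.
So a1 is strictly dominated and General R never plays it.

a1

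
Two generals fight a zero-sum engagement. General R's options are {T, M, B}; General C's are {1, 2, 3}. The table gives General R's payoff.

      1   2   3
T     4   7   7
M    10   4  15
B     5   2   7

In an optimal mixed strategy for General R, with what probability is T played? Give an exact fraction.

Row minima: T → 4, M → 4, B → 2; maximin = 4.
Column maxima: 1 → 10, 2 → 7, 3 → 15; minimax = 7.
4 ≠ 7, so there is no saddle point; optimal play is mixed.
B is strictly dominated by M, so General R never plays it.
3 is strictly dominated by 1 (it gives General R strictly more in every row), so General C never plays it.
On the remaining 2×2 (T, M vs 1, 2):
Let General R play T with probability p. Expected payoff against 1: 4p + 10(1−p) = −6p + 10; against 2: 7p + 4(1−p) = 3p + 4.
Setting these equal: −6p + 10 = 3p + 4 ⇒ −9p = -6 ⇒ p = 2/3, and the value is (-6)·(2/3) + 10 = 6.
For General C: with q = P(1), equating T's and M's payoffs gives −3q + 7 = 6q + 4 ⇒ q = 1/3.

2/3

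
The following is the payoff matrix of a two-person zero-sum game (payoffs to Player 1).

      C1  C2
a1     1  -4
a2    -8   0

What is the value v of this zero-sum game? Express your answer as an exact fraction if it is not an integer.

-32/13

Row minima: a1 → -4, a2 → -8; maximin = -4.
Column maxima: C1 → 1, C2 → 0; minimax = 0.
-4 ≠ 0, so there is no saddle point; optimal play is mixed.
Let Player 1 play a1 with probability p. Expected payoff against C1: 1p + (-8)(1−p) = 9p − 8; against C2: (-4)p + 0(1−p) = −4p.
Setting these equal: 9p − 8 = −4p ⇒ 13p = 8 ⇒ p = 8/13, and the value is (9)·(8/13) − 8 = -32/13.
For Player 2: with q = P(C1), equating a1's and a2's payoffs gives 5q − 4 = −8q ⇒ q = 4/13.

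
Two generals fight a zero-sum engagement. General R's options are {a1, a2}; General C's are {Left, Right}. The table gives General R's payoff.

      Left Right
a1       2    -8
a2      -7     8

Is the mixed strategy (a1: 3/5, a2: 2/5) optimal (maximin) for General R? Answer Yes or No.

Against Left this mix gives (3/5)·2 + (2/5)·(-7) = -8/5.
Against Right this mix gives (3/5)·(-8) + (2/5)·8 = -8/5.
All of General C's active replies (Left, Right) yield -8/5, and no column does worse for General R. The mix makes General C indifferent and guarantees -8/5, so it is optimal.

Yes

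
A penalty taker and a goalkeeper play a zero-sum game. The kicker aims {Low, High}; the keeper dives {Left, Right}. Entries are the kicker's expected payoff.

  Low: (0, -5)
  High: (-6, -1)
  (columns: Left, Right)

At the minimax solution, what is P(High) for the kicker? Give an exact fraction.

1/2

Row minima: Low → -5, High → -6; maximin = -5.
Column maxima: Left → 0, Right → -1; minimax = -1.
-5 ≠ -1, so there is no saddle point; optimal play is mixed.
Let the kicker play Low with probability p. Expected payoff against Left: 0p + (-6)(1−p) = 6p − 6; against Right: (-5)p + (-1)(1−p) = −4p − 1.
Setting these equal: 6p − 6 = −4p − 1 ⇒ 10p = 5 ⇒ p = 1/2, and the value is (6)·(1/2) − 6 = -3.
For the keeper: with q = P(Left), equating Low's and High's payoffs gives 5q − 5 = −5q − 1 ⇒ q = 2/5.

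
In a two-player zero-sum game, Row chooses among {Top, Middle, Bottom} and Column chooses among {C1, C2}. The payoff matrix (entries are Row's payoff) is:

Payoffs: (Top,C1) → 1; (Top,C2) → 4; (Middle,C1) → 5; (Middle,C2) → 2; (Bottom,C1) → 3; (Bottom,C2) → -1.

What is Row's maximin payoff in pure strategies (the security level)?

2

Row minima: Top → 1, Middle → 2, Bottom → -1.
The best of these is 2.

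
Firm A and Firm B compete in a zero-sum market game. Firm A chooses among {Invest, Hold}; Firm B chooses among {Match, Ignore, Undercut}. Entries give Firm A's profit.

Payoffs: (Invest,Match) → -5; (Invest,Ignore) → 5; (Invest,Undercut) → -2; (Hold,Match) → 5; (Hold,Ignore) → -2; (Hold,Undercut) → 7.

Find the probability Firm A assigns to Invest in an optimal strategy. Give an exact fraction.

7/17

Row minima: Invest → -5, Hold → -2; maximin = -2.
Column maxima: Match → 5, Ignore → 5, Undercut → 7; minimax = 5.
-2 ≠ 5, so there is no saddle point; optimal play is mixed.
Undercut is strictly dominated by Match (it gives Firm A strictly more in every row), so Firm B never plays it.
On the remaining 2×2 (Invest, Hold vs Match, Ignore):
Let Firm A play Invest with probability p. Expected payoff against Match: (-5)p + 5(1−p) = −10p + 5; against Ignore: 5p + (-2)(1−p) = 7p − 2.
Setting these equal: −10p + 5 = 7p − 2 ⇒ −17p = -7 ⇒ p = 7/17, and the value is (-10)·(7/17) + 5 = 15/17.
For Firm B: with q = P(Match), equating Invest's and Hold's payoffs gives −10q + 5 = 7q − 2 ⇒ q = 7/17.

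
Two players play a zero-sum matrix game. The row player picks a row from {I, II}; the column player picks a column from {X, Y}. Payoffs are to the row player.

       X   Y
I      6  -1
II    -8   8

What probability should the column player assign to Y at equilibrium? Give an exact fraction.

Row minima: I → -1, II → -8; maximin = -1.
Column maxima: X → 6, Y → 8; minimax = 6.
-1 ≠ 6, so there is no saddle point; optimal play is mixed.
Let the row player play I with probability p. Expected payoff against X: 6p + (-8)(1−p) = 14p − 8; against Y: (-1)p + 8(1−p) = −9p + 8.
Setting these equal: 14p − 8 = −9p + 8 ⇒ 23p = 16 ⇒ p = 16/23, and the value is (14)·(16/23) − 8 = 40/23.
For the column player: with q = P(X), equating I's and II's payoffs gives 7q − 1 = −16q + 8 ⇒ q = 9/23.

14/23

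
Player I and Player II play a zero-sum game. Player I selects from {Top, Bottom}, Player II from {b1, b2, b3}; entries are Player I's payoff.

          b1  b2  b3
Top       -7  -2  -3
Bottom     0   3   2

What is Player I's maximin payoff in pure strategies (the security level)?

Row minima: Top → -7, Bottom → 0.
The best of these is 0.

0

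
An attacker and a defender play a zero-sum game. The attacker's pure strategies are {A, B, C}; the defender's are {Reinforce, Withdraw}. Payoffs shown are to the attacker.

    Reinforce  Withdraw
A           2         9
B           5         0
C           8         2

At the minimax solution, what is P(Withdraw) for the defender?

6/13

Row minima: A → 2, B → 0, C → 2; maximin = 2.
Column maxima: Reinforce → 8, Withdraw → 9; minimax = 8.
2 ≠ 8, so there is no saddle point; optimal play is mixed.
B is strictly dominated by C, so the attacker never plays it.
On the remaining 2×2 (A, C vs Reinforce, Withdraw):
Let the attacker play A with probability p. Expected payoff against Reinforce: 2p + 8(1−p) = −6p + 8; against Withdraw: 9p + 2(1−p) = 7p + 2.
Setting these equal: −6p + 8 = 7p + 2 ⇒ −13p = -6 ⇒ p = 6/13, and the value is (-6)·(6/13) + 8 = 68/13.
For the defender: with q = P(Reinforce), equating A's and C's payoffs gives −7q + 9 = 6q + 2 ⇒ q = 7/13.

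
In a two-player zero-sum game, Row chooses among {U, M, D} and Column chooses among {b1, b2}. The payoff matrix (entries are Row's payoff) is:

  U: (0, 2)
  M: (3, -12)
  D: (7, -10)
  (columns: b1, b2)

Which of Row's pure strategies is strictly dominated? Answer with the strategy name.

M

D gives a strictly higher payoff than M against every column: 7 > 3, -10 > -12.
So M is strictly dominated and Row never plays it.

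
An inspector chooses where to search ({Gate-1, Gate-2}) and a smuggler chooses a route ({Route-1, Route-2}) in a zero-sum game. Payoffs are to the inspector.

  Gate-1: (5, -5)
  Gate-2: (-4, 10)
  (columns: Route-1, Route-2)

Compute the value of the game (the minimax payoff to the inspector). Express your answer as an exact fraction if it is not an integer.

5/4

Row minima: Gate-1 → -5, Gate-2 → -4; maximin = -4.
Column maxima: Route-1 → 5, Route-2 → 10; minimax = 5.
-4 ≠ 5, so there is no saddle point; optimal play is mixed.
Let the inspector play Gate-1 with probability p. Expected payoff against Route-1: 5p + (-4)(1−p) = 9p − 4; against Route-2: (-5)p + 10(1−p) = −15p + 10.
Setting these equal: 9p − 4 = −15p + 10 ⇒ 24p = 14 ⇒ p = 7/12, and the value is (9)·(7/12) − 4 = 5/4.
For the smuggler: with q = P(Route-1), equating Gate-1's and Gate-2's payoffs gives 10q − 5 = −14q + 10 ⇒ q = 5/8.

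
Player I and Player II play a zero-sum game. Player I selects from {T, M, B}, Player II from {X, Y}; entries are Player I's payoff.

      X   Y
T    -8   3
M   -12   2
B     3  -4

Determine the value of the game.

Row minima: T → -8, M → -12, B → -4; maximin = -4.
Column maxima: X → 3, Y → 3; minimax = 3.
-4 ≠ 3, so there is no saddle point; optimal play is mixed.
M is strictly dominated by T, so Player I never plays it.
On the remaining 2×2 (T, B vs X, Y):
Let Player I play T with probability p. Expected payoff against X: (-8)p + 3(1−p) = −11p + 3; against Y: 3p + (-4)(1−p) = 7p − 4.
Setting these equal: −11p + 3 = 7p − 4 ⇒ −18p = -7 ⇒ p = 7/18, and the value is (-11)·(7/18) + 3 = -23/18.
For Player II: with q = P(X), equating T's and B's payoffs gives −11q + 3 = 7q − 4 ⇒ q = 7/18.

-23/18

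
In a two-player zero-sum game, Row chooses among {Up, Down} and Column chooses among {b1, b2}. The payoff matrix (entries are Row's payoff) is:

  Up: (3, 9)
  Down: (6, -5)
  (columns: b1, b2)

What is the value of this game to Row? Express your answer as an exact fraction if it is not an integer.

Row minima: Up → 3, Down → -5; maximin = 3.
Column maxima: b1 → 6, b2 → 9; minimax = 6.
3 ≠ 6, so there is no saddle point; optimal play is mixed.
Let Row play Up with probability p. Expected payoff against b1: 3p + 6(1−p) = −3p + 6; against b2: 9p + (-5)(1−p) = 14p − 5.
Setting these equal: −3p + 6 = 14p − 5 ⇒ −17p = -11 ⇒ p = 11/17, and the value is (-3)·(11/17) + 6 = 69/17.
For Column: with q = P(b1), equating Up's and Down's payoffs gives −6q + 9 = 11q − 5 ⇒ q = 14/17.

69/17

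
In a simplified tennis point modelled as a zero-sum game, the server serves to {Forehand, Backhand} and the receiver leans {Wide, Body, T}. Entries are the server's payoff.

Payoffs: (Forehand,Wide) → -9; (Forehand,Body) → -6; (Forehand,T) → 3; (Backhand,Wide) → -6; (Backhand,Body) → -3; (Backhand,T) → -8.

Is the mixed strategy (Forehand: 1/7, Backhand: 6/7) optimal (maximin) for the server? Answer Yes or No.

Yes

Against Wide this mix gives (1/7)·(-9) + (6/7)·(-6) = -45/7.
Against Body this mix gives (1/7)·(-6) + (6/7)·(-3) = -24/7.
Against T this mix gives (1/7)·3 + (6/7)·(-8) = -45/7.
All of the receiver's active replies (Wide, T) yield -45/7, and no column does worse for the server. The mix makes the receiver indifferent and guarantees -45/7, so it is optimal.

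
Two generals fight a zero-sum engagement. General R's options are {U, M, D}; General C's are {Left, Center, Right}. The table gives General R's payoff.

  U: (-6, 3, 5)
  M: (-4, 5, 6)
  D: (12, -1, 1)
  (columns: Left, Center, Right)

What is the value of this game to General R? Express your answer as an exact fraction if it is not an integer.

Row minima: U → -6, M → -4, D → -1; maximin = -1.
Column maxima: Left → 12, Center → 5, Right → 6; minimax = 5.
-1 ≠ 5, so there is no saddle point; optimal play is mixed.
U is strictly dominated by M, so General R never plays it.
Right is strictly dominated by Center (it gives General R strictly more in every row), so General C never plays it.
On the remaining 2×2 (M, D vs Left, Center):
Let General R play M with probability p. Expected payoff against Left: (-4)p + 12(1−p) = −16p + 12; against Center: 5p + (-1)(1−p) = 6p − 1.
Setting these equal: −16p + 12 = 6p − 1 ⇒ −22p = -13 ⇒ p = 13/22, and the value is (-16)·(13/22) + 12 = 28/11.
For General C: with q = P(Left), equating M's and D's payoffs gives −9q + 5 = 13q − 1 ⇒ q = 3/11.

28/11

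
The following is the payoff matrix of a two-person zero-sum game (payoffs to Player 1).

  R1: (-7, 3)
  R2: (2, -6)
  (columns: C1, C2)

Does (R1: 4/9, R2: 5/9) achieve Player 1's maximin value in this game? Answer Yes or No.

Against C1 this mix gives (4/9)·(-7) + (5/9)·2 = -2.
Against C2 this mix gives (4/9)·3 + (5/9)·(-6) = -2.
All of Player 2's active replies (C1, C2) yield -2, and no column does worse for Player 1. The mix makes Player 2 indifferent and guarantees -2, so it is optimal.

Yes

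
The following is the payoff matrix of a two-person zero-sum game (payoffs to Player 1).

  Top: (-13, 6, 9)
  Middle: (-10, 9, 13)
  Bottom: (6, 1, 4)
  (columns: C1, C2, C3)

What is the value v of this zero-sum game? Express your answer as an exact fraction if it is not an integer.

Row minima: Top → -13, Middle → -10, Bottom → 1; maximin = 1.
Column maxima: C1 → 6, C2 → 9, C3 → 13; minimax = 6.
1 ≠ 6, so there is no saddle point; optimal play is mixed.
Top is strictly dominated by Middle, so Player 1 never plays it.
C3 is strictly dominated by C2 (it gives Player 1 strictly more in every row), so Player 2 never plays it.
On the remaining 2×2 (Middle, Bottom vs C1, C2):
Let Player 1 play Middle with probability p. Expected payoff against C1: (-10)p + 6(1−p) = −16p + 6; against C2: 9p + 1(1−p) = 8p + 1.
Setting these equal: −16p + 6 = 8p + 1 ⇒ −24p = -5 ⇒ p = 5/24, and the value is (-16)·(5/24) + 6 = 8/3.
For Player 2: with q = P(C1), equating Middle's and Bottom's payoffs gives −19q + 9 = 5q + 1 ⇒ q = 1/3.

8/3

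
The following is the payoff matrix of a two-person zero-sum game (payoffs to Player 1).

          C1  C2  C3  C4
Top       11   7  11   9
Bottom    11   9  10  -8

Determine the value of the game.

Row minima: Top → 7, Bottom → -8; maximin = 7.
Column maxima: C1 → 11, C2 → 9, C3 → 11, C4 → 9; minimax = 9.
7 ≠ 9, so there is no saddle point; optimal play is mixed.
C1 is strictly dominated by C2 (it gives Player 1 strictly more in every row), so Player 2 never plays it.
C3 is strictly dominated by C2 (it gives Player 1 strictly more in every row), so Player 2 never plays it.
On the remaining 2×2 (Top, Bottom vs C2, C4):
Let Player 1 play Top with probability p. Expected payoff against C2: 7p + 9(1−p) = −2p + 9; against C4: 9p + (-8)(1−p) = 17p − 8.
Setting these equal: −2p + 9 = 17p − 8 ⇒ −19p = -17 ⇒ p = 17/19, and the value is (-2)·(17/19) + 9 = 137/19.
For Player 2: with q = P(C2), equating Top's and Bottom's payoffs gives −2q + 9 = 17q − 8 ⇒ q = 17/19.

137/19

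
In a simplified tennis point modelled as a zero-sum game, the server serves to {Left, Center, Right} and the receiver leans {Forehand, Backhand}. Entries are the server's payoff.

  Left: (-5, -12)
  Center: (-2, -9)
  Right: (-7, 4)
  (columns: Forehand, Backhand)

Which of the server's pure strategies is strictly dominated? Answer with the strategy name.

Left

Center gives a strictly higher payoff than Left against every column: -2 > -5, -9 > -12.
So Left is strictly dominated and the server never plays it.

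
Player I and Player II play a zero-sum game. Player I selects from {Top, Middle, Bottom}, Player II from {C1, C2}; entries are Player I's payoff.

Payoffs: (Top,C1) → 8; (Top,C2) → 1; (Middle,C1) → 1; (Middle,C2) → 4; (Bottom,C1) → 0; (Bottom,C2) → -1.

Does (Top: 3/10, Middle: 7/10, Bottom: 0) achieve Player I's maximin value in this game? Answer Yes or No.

Against C1 this mix gives (3/10)·8 + (7/10)·1 = 31/10.
Against C2 this mix gives (3/10)·1 + (7/10)·4 = 31/10.
All of Player II's active replies (C1, C2) yield 31/10, and no column does worse for Player I. The mix makes Player II indifferent and guarantees 31/10, so it is optimal.

Yes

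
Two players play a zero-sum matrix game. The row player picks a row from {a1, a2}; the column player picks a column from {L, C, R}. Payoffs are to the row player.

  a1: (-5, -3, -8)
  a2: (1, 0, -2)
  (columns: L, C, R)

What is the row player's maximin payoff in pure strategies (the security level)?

-2

Row minima: a1 → -8, a2 → -2.
The best of these is -2.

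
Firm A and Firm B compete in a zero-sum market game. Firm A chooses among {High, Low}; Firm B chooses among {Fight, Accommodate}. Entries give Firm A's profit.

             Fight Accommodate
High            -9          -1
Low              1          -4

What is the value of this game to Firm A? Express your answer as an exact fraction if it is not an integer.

-37/13

Row minima: High → -9, Low → -4; maximin = -4.
Column maxima: Fight → 1, Accommodate → -1; minimax = -1.
-4 ≠ -1, so there is no saddle point; optimal play is mixed.
Let Firm A play High with probability p. Expected payoff against Fight: (-9)p + 1(1−p) = −10p + 1; against Accommodate: (-1)p + (-4)(1−p) = 3p − 4.
Setting these equal: −10p + 1 = 3p − 4 ⇒ −13p = -5 ⇒ p = 5/13, and the value is (-10)·(5/13) + 1 = -37/13.
For Firm B: with q = P(Fight), equating High's and Low's payoffs gives −8q − 1 = 5q − 4 ⇒ q = 3/13.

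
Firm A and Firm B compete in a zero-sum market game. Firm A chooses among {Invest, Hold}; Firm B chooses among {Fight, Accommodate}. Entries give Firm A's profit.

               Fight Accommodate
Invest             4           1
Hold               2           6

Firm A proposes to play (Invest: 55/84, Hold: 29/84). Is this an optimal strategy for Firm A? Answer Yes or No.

Against Fight this mix gives (55/84)·4 + (29/84)·2 = 139/42.
Against Accommodate this mix gives (55/84)·1 + (29/84)·6 = 229/84.
Firm B will play Accommodate, holding Firm A to 229/84. Shifting weight toward the row that does better against Accommodate would raise this floor (the equalizing mix achieves 22/7 against both Accommodate and Fight), so the proposed strategy is not optimal.

No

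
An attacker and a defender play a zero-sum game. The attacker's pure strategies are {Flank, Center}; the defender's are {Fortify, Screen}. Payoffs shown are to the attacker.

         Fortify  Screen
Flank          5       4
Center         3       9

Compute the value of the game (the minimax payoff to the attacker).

33/7

Row minima: Flank → 4, Center → 3; maximin = 4.
Column maxima: Fortify → 5, Screen → 9; minimax = 5.
4 ≠ 5, so there is no saddle point; optimal play is mixed.
Let the attacker play Flank with probability p. Expected payoff against Fortify: 5p + 3(1−p) = 2p + 3; against Screen: 4p + 9(1−p) = −5p + 9.
Setting these equal: 2p + 3 = −5p + 9 ⇒ 7p = 6 ⇒ p = 6/7, and the value is (2)·(6/7) + 3 = 33/7.
For the defender: with q = P(Fortify), equating Flank's and Center's payoffs gives q + 4 = −6q + 9 ⇒ q = 5/7.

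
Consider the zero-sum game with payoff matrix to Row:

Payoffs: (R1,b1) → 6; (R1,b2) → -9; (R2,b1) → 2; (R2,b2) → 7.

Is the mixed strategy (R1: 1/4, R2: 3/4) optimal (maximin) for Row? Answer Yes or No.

Yes

Against b1 this mix gives (1/4)·6 + (3/4)·2 = 3.
Against b2 this mix gives (1/4)·(-9) + (3/4)·7 = 3.
All of Column's active replies (b1, b2) yield 3, and no column does worse for Row. The mix makes Column indifferent and guarantees 3, so it is optimal.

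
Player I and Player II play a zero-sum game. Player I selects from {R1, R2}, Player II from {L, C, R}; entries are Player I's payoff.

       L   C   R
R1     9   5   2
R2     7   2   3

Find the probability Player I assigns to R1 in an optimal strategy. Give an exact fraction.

1/4

Row minima: R1 → 2, R2 → 2; maximin = 2.
Column maxima: L → 9, C → 5, R → 3; minimax = 3.
2 ≠ 3, so there is no saddle point; optimal play is mixed.
L is strictly dominated by C (it gives Player I strictly more in every row), so Player II never plays it.
On the remaining 2×2 (R1, R2 vs C, R):
Let Player I play R1 with probability p. Expected payoff against C: 5p + 2(1−p) = 3p + 2; against R: 2p + 3(1−p) = −p + 3.
Setting these equal: 3p + 2 = −p + 3 ⇒ 4p = 1 ⇒ p = 1/4, and the value is (3)·(1/4) + 2 = 11/4.
For Player II: with q = P(C), equating R1's and R2's payoffs gives 3q + 2 = −q + 3 ⇒ q = 1/4.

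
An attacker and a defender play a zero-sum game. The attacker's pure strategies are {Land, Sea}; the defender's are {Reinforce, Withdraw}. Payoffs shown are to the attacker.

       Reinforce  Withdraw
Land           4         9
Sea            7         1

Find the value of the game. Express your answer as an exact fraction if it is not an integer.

Row minima: Land → 4, Sea → 1; maximin = 4.
Column maxima: Reinforce → 7, Withdraw → 9; minimax = 7.
4 ≠ 7, so there is no saddle point; optimal play is mixed.
Let the attacker play Land with probability p. Expected payoff against Reinforce: 4p + 7(1−p) = −3p + 7; against Withdraw: 9p + 1(1−p) = 8p + 1.
Setting these equal: −3p + 7 = 8p + 1 ⇒ −11p = -6 ⇒ p = 6/11, and the value is (-3)·(6/11) + 7 = 59/11.
For the defender: with q = P(Reinforce), equating Land's and Sea's payoffs gives −5q + 9 = 6q + 1 ⇒ q = 8/11.

59/11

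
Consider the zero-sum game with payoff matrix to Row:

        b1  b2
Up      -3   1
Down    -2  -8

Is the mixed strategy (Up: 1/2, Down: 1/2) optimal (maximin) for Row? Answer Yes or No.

No

Against b1 this mix gives (1/2)·(-3) + (1/2)·(-2) = -5/2.
Against b2 this mix gives (1/2)·1 + (1/2)·(-8) = -7/2.
Column will play b2, holding Row to -7/2. Shifting weight toward the row that does better against b2 would raise this floor (the equalizing mix achieves -13/5 against both b2 and b1), so the proposed strategy is not optimal.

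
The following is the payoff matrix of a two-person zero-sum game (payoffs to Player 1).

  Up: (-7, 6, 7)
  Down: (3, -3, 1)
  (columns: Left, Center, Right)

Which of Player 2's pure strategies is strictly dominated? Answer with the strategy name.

Right

Center holds Player 1's payoff strictly below Right in every row: 6 < 7, -3 < 1.
So Right is strictly dominated for Player 2.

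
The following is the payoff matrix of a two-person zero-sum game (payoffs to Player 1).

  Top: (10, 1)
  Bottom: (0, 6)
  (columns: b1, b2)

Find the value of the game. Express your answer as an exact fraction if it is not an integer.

Row minima: Top → 1, Bottom → 0; maximin = 1.
Column maxima: b1 → 10, b2 → 6; minimax = 6.
1 ≠ 6, so there is no saddle point; optimal play is mixed.
Let Player 1 play Top with probability p. Expected payoff against b1: 10p + 0(1−p) = 10p; against b2: 1p + 6(1−p) = −5p + 6.
Setting these equal: 10p = −5p + 6 ⇒ 15p = 6 ⇒ p = 2/5, and the value is (10)·(2/5) = 4.
For Player 2: with q = P(b1), equating Top's and Bottom's payoffs gives 9q + 1 = −6q + 6 ⇒ q = 1/3.

4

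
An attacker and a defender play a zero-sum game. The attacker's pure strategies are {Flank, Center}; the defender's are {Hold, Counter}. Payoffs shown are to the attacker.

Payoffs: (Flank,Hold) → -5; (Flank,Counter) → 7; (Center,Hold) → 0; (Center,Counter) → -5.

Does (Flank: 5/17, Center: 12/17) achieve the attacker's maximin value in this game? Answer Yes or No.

Yes

Against Hold this mix gives (5/17)·(-5) + (12/17)·0 = -25/17.
Against Counter this mix gives (5/17)·7 + (12/17)·(-5) = -25/17.
All of the defender's active replies (Hold, Counter) yield -25/17, and no column does worse for the attacker. The mix makes the defender indifferent and guarantees -25/17, so it is optimal.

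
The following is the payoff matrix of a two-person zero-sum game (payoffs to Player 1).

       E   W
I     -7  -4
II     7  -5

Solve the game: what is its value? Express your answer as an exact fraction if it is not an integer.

-21/5

Row minima: I → -7, II → -5; maximin = -5.
Column maxima: E → 7, W → -4; minimax = -4.
-5 ≠ -4, so there is no saddle point; optimal play is mixed.
Let Player 1 play I with probability p. Expected payoff against E: (-7)p + 7(1−p) = −14p + 7; against W: (-4)p + (-5)(1−p) = p − 5.
Setting these equal: −14p + 7 = p − 5 ⇒ −15p = -12 ⇒ p = 4/5, and the value is (-14)·(4/5) + 7 = -21/5.
For Player 2: with q = P(E), equating I's and II's payoffs gives −3q − 4 = 12q − 5 ⇒ q = 1/15.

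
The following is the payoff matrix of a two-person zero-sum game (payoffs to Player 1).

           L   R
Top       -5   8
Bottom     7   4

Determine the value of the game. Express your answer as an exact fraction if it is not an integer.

19/4

Row minima: Top → -5, Bottom → 4; maximin = 4.
Column maxima: L → 7, R → 8; minimax = 7.
4 ≠ 7, so there is no saddle point; optimal play is mixed.
Let Player 1 play Top with probability p. Expected payoff against L: (-5)p + 7(1−p) = −12p + 7; against R: 8p + 4(1−p) = 4p + 4.
Setting these equal: −12p + 7 = 4p + 4 ⇒ −16p = -3 ⇒ p = 3/16, and the value is (-12)·(3/16) + 7 = 19/4.
For Player 2: with q = P(L), equating Top's and Bottom's payoffs gives −13q + 8 = 3q + 4 ⇒ q = 1/4.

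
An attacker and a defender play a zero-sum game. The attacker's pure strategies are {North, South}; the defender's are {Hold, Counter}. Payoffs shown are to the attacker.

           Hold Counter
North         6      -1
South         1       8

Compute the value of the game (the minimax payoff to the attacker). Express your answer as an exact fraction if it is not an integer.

Row minima: North → -1, South → 1; maximin = 1.
Column maxima: Hold → 6, Counter → 8; minimax = 6.
1 ≠ 6, so there is no saddle point; optimal play is mixed.
Let the attacker play North with probability p. Expected payoff against Hold: 6p + 1(1−p) = 5p + 1; against Counter: (-1)p + 8(1−p) = −9p + 8.
Setting these equal: 5p + 1 = −9p + 8 ⇒ 14p = 7 ⇒ p = 1/2, and the value is (5)·(1/2) + 1 = 7/2.
For the defender: with q = P(Hold), equating North's and South's payoffs gives 7q − 1 = −7q + 8 ⇒ q = 9/14.

7/2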